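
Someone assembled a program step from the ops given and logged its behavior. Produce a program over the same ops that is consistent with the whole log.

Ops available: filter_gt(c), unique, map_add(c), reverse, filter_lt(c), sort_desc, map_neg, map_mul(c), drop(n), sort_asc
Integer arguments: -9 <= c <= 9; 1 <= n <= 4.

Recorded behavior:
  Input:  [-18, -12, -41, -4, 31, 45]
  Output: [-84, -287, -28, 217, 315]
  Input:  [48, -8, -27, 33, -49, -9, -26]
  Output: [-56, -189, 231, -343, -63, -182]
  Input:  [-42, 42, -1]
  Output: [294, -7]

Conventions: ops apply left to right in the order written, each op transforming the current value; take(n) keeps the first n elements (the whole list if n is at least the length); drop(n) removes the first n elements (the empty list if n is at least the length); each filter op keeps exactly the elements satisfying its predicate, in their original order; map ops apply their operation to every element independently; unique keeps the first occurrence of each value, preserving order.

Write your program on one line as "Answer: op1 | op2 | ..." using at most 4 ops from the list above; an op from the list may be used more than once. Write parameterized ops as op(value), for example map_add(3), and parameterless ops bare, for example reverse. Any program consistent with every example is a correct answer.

map_mul(-7) | drop(1) | map_neg

Check, running the answer program on each example:
  [-18, -12, -41, -4, 31, 45] -> [126, 84, 287, 28, -217, -315] -> [84, 287, 28, -217, -315] -> [-84, -287, -28, 217, 315]
  [48, -8, -27, 33, -49, -9, -26] -> [-336, 56, 189, -231, 343, 63, 182] -> [56, 189, -231, 343, 63, 182] -> [-56, -189, 231, -343, -63, -182]
  [-42, 42, -1] -> [294, -294, 7] -> [-294, 7] -> [294, -7]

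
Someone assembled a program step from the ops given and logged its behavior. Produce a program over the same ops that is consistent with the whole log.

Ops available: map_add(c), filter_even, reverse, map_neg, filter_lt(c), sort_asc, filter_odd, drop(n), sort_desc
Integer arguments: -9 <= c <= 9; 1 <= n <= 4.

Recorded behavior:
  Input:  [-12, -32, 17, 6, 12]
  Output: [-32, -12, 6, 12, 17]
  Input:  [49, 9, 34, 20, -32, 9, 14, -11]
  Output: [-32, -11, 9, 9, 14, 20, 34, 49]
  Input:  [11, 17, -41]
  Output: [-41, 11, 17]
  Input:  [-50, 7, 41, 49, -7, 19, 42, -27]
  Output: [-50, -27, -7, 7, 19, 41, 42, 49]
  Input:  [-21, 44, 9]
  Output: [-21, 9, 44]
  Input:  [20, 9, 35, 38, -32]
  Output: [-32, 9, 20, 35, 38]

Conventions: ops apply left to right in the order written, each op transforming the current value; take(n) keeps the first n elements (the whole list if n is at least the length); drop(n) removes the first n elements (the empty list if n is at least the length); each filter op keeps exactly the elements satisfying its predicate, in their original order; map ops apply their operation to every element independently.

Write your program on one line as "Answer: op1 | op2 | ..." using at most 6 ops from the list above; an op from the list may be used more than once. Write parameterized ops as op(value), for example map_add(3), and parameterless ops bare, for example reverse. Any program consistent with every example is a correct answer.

reverse | sort_desc | map_neg | sort_desc | map_neg

Check, running the answer program on each example:
  [-12, -32, 17, 6, 12] -> [12, 6, 17, -32, -12] -> [17, 12, 6, -12, -32] -> [-17, -12, -6, 12, 32] -> [32, 12, -6, -12, -17] -> [-32, -12, 6, 12, 17]
  [49, 9, 34, 20, -32, 9, 14, -11] -> [-11, 14, 9, -32, 20, 34, 9, 49] -> [49, 34, 20, 14, 9, 9, -11, -32] -> [-49, -34, -20, -14, -9, -9, 11, 32] -> [32, 11, -9, -9, -14, -20, -34, -49] -> [-32, -11, 9, 9, 14, 20, 34, 49]
  [11, 17, -41] -> [-41, 17, 11] -> [17, 11, -41] -> [-17, -11, 41] -> [41, -11, -17] -> [-41, 11, 17]
  [-50, 7, 41, 49, -7, 19, 42, -27] -> [-27, 42, 19, -7, 49, 41, 7, -50] -> [49, 42, 41, 19, 7, -7, -27, -50] -> [-49, -42, -41, -19, -7, 7, 27, 50] -> [50, 27, 7, -7, -19, -41, -42, -49] -> [-50, -27, -7, 7, 19, 41, 42, 49]
  [-21, 44, 9] -> [9, 44, -21] -> [44, 9, -21] -> [-44, -9, 21] -> [21, -9, -44] -> [-21, 9, 44]
  [20, 9, 35, 38, -32] -> [-32, 38, 35, 9, 20] -> [38, 35, 20, 9, -32] -> [-38, -35, -20, -9, 32] -> [32, -9, -20, -35, -38] -> [-32, 9, 20, 35, 38]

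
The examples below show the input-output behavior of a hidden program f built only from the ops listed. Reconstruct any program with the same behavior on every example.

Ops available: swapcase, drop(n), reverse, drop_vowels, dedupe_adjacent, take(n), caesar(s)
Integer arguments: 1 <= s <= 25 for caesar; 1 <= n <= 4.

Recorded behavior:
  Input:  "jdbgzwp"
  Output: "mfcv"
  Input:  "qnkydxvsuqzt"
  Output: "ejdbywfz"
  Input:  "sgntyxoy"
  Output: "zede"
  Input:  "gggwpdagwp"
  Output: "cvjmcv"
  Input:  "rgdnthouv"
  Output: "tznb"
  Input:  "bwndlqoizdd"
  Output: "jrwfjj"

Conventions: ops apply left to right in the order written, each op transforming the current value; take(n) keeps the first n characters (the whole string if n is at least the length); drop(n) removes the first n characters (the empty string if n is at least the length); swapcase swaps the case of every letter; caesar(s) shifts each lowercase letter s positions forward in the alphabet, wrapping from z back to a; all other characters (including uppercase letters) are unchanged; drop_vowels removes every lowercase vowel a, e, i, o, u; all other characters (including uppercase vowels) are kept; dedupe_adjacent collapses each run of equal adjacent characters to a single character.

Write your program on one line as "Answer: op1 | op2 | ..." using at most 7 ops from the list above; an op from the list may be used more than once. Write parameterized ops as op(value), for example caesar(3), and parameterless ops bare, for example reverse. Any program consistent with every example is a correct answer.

drop_vowels | caesar(18) | caesar(5) | drop(3) | caesar(20) | caesar(15)

Check, running the answer program on each example:
  "jdbgzwp" -> "jdbgzwp" -> "bvtyroh" -> "gaydwtm" -> "dwtm" -> "xqng" -> "mfcv"
  "qnkydxvsuqzt" -> "qnkydxvsqzt" -> "ifcqvpnkirl" -> "nkhvauspnwq" -> "vauspnwq" -> "puomjhqk" -> "ejdbywfz"
  "sgntyxoy" -> "sgntyxy" -> "kyflqpq" -> "pdkqvuv" -> "qvuv" -> "kpop" -> "zede"
  "gggwpdagwp" -> "gggwpdgwp" -> "yyyohvyoh" -> "dddtmadtm" -> "tmadtm" -> "nguxng" -> "cvjmcv"
  "rgdnthouv" -> "rgdnthv" -> "jyvflzn" -> "odakqes" -> "kqes" -> "ekym" -> "tznb"
  "bwndlqoizdd" -> "bwndlqzdd" -> "tofvdirvv" -> "ytkainwaa" -> "ainwaa" -> "uchquu" -> "jrwfjj"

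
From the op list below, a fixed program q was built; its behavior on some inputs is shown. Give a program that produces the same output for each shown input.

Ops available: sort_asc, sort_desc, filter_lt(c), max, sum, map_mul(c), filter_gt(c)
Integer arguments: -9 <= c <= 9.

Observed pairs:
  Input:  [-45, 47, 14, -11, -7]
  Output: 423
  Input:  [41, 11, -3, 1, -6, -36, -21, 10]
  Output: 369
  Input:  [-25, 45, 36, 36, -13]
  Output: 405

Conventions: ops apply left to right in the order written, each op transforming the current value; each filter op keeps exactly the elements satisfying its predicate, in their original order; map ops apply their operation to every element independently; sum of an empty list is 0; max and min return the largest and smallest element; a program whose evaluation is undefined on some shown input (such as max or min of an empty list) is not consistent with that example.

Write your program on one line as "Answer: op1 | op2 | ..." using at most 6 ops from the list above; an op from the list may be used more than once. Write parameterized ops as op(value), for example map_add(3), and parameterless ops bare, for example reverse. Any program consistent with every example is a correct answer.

filter_gt(0) | map_mul(9) | sort_desc | sort_asc | max

Check, running the answer program on each example:
  [-45, 47, 14, -11, -7] -> [47, 14] -> [423, 126] -> [423, 126] -> [126, 423] -> 423
  [41, 11, -3, 1, -6, -36, -21, 10] -> [41, 11, 1, 10] -> [369, 99, 9, 90] -> [369, 99, 90, 9] -> [9, 90, 99, 369] -> 369
  [-25, 45, 36, 36, -13] -> [45, 36, 36] -> [405, 324, 324] -> [405, 324, 324] -> [324, 324, 405] -> 405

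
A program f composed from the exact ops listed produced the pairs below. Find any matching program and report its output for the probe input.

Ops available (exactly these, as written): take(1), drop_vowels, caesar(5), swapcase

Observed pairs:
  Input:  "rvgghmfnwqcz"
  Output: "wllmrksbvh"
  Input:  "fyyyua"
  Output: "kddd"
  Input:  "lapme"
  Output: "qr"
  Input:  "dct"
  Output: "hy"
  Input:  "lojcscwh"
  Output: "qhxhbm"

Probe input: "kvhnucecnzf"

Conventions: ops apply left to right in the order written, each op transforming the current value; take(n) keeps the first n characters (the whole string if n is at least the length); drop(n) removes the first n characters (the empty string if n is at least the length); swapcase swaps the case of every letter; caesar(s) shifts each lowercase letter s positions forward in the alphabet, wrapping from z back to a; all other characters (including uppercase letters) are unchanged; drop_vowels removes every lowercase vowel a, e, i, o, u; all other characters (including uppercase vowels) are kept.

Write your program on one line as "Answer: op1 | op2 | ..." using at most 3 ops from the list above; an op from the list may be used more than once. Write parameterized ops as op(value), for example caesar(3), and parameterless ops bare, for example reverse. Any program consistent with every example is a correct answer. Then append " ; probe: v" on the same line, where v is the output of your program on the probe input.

drop_vowels | caesar(5) | drop_vowels ; probe: "pmshhsk"

Check, running the answer program on each example:
  "rvgghmfnwqcz" -> "rvgghmfnwqcz" -> "wallmrksbvhe" -> "wllmrksbvh"
  "fyyyua" -> "fyyy" -> "kddd" -> "kddd"
  "lapme" -> "lpm" -> "qur" -> "qr"
  "dct" -> "dct" -> "ihy" -> "hy"
  "lojcscwh" -> "ljcscwh" -> "qohxhbm" -> "qhxhbm"
  probe: "kvhnucecnzf" -> "kvhnccnzf" -> "pamshhsek" -> "pmshhsk"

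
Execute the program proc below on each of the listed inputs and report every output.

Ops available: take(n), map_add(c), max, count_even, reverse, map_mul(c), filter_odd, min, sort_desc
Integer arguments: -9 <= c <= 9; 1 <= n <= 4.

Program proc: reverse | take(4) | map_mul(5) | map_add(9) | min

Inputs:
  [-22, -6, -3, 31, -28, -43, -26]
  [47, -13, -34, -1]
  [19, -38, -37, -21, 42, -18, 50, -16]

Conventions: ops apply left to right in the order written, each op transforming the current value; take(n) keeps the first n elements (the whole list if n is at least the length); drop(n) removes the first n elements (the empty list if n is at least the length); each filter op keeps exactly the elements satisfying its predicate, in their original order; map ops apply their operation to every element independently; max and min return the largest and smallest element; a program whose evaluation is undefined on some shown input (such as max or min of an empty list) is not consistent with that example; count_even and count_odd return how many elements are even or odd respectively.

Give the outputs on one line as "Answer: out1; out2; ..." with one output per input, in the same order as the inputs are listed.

Execution, op by op:
  [-22, -6, -3, 31, -28, -43, -26] -> [-26, -43, -28, 31, -3, -6, -22] -> [-26, -43, -28, 31] -> [-130, -215, -140, 155] -> [-121, -206, -131, 164] -> -206
  [47, -13, -34, -1] -> [-1, -34, -13, 47] -> [-1, -34, -13, 47] -> [-5, -170, -65, 235] -> [4, -161, -56, 244] -> -161
  [19, -38, -37, -21, 42, -18, 50, -16] -> [-16, 50, -18, 42, -21, -37, -38, 19] -> [-16, 50, -18, 42] -> [-80, 250, -90, 210] -> [-71, 259, -81, 219] -> -81

-206; -161; -81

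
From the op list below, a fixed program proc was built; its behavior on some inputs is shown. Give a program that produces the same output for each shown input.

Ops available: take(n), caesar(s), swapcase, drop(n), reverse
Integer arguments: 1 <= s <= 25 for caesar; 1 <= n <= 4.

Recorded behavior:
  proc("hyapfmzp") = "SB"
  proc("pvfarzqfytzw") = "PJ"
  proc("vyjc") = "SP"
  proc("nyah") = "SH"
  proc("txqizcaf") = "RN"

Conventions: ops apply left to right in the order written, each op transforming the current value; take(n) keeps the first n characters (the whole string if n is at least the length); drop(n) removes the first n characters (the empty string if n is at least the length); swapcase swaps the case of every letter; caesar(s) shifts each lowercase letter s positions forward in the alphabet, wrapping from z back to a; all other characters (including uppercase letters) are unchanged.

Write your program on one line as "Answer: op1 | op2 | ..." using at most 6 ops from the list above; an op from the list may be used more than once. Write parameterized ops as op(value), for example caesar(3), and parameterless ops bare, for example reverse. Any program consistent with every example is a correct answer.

caesar(19) | caesar(1) | take(2) | swapcase | reverse

Check, running the answer program on each example:
  "hyapfmzp" -> "artiyfsi" -> "bsujzgtj" -> "bs" -> "BS" -> "SB"
  "pvfarzqfytzw" -> "ioytksjyrmsp" -> "jpzultkzsntq" -> "jp" -> "JP" -> "PJ"
  "vyjc" -> "orcv" -> "psdw" -> "ps" -> "PS" -> "SP"
  "nyah" -> "grta" -> "hsub" -> "hs" -> "HS" -> "SH"
  "txqizcaf" -> "mqjbsvty" -> "nrkctwuz" -> "nr" -> "NR" -> "RN"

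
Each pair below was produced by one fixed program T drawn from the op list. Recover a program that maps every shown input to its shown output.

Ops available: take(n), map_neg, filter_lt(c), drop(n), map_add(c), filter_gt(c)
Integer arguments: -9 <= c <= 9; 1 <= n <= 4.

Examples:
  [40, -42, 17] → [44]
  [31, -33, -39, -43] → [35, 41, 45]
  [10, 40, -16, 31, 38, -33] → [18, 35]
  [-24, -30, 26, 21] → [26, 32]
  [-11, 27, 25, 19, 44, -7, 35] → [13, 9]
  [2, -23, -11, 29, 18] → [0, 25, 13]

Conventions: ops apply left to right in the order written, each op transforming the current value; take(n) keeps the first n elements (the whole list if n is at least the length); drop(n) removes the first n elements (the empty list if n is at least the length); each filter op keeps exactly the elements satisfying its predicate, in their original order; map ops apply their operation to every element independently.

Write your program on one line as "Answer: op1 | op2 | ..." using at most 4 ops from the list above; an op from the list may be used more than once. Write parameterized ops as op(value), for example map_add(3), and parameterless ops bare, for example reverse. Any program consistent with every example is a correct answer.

map_neg | filter_gt(-7) | map_add(2)

Check, running the answer program on each example:
  [40, -42, 17] -> [-40, 42, -17] -> [42] -> [44]
  [31, -33, -39, -43] -> [-31, 33, 39, 43] -> [33, 39, 43] -> [35, 41, 45]
  [10, 40, -16, 31, 38, -33] -> [-10, -40, 16, -31, -38, 33] -> [16, 33] -> [18, 35]
  [-24, -30, 26, 21] -> [24, 30, -26, -21] -> [24, 30] -> [26, 32]
  [-11, 27, 25, 19, 44, -7, 35] -> [11, -27, -25, -19, -44, 7, -35] -> [11, 7] -> [13, 9]
  [2, -23, -11, 29, 18] -> [-2, 23, 11, -29, -18] -> [-2, 23, 11] -> [0, 25, 13]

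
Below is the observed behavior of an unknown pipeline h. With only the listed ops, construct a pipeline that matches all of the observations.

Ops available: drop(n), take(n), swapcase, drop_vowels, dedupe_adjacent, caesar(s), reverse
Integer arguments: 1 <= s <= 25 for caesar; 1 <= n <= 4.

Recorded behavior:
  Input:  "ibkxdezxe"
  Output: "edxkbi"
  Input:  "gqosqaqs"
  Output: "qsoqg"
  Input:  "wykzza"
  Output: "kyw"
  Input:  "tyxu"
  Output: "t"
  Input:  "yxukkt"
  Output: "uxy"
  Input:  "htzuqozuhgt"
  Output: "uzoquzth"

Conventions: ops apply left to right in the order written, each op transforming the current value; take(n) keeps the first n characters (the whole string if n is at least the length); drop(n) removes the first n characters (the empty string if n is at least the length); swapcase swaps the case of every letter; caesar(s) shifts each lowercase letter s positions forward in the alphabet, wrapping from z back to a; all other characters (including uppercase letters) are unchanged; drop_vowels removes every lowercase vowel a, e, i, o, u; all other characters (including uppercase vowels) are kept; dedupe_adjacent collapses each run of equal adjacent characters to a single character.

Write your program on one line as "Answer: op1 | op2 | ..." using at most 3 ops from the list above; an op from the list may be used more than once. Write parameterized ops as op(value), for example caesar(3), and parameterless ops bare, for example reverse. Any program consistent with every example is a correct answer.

reverse | drop(3)

Check, running the answer program on each example:
  "ibkxdezxe" -> "exzedxkbi" -> "edxkbi"
  "gqosqaqs" -> "sqaqsoqg" -> "qsoqg"
  "wykzza" -> "azzkyw" -> "kyw"
  "tyxu" -> "uxyt" -> "t"
  "yxukkt" -> "tkkuxy" -> "uxy"
  "htzuqozuhgt" -> "tghuzoquzth" -> "uzoquzth"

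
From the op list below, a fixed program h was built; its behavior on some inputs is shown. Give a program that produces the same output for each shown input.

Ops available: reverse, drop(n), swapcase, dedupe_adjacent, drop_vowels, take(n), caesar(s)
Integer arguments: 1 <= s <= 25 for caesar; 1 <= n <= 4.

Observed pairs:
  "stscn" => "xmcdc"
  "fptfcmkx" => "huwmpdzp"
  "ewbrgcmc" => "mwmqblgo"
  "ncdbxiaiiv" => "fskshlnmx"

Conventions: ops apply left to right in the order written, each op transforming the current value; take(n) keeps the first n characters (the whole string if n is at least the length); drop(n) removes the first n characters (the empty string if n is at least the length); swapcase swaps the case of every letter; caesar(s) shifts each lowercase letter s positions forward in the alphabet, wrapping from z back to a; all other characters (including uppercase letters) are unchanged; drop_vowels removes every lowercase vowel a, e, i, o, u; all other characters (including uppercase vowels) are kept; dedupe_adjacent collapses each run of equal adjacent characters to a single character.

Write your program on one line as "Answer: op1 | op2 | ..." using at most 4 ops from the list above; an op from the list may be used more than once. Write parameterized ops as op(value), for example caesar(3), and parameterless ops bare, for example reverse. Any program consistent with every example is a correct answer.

caesar(10) | dedupe_adjacent | reverse

Check, running the answer program on each example:
  "stscn" -> "cdcmx" -> "cdcmx" -> "xmcdc"
  "fptfcmkx" -> "pzdpmwuh" -> "pzdpmwuh" -> "huwmpdzp"
  "ewbrgcmc" -> "oglbqmwm" -> "oglbqmwm" -> "mwmqblgo"
  "ncdbxiaiiv" -> "xmnlhskssf" -> "xmnlhsksf" -> "fskshlnmx"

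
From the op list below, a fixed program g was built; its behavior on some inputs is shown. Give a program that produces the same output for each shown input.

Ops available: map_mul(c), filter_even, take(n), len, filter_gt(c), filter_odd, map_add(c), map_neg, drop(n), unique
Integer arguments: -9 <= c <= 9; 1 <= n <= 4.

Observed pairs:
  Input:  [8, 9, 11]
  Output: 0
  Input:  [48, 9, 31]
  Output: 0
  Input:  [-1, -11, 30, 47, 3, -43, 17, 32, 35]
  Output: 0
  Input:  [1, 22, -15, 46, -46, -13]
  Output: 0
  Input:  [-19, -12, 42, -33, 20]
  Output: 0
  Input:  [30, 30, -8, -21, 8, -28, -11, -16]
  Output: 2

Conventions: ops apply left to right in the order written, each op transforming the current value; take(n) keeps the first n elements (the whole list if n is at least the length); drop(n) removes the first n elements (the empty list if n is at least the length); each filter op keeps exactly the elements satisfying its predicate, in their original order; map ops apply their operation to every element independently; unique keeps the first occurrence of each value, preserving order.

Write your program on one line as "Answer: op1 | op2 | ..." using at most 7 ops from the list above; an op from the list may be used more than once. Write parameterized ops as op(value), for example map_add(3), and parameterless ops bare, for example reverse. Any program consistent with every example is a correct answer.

filter_even | drop(3) | map_neg | filter_gt(1) | map_add(-1) | len

Check, running the answer program on each example:
  [8, 9, 11] -> [8] -> [] -> [] -> [] -> [] -> 0
  [48, 9, 31] -> [48] -> [] -> [] -> [] -> [] -> 0
  [-1, -11, 30, 47, 3, -43, 17, 32, 35] -> [30, 32] -> [] -> [] -> [] -> [] -> 0
  [1, 22, -15, 46, -46, -13] -> [22, 46, -46] -> [] -> [] -> [] -> [] -> 0
  [-19, -12, 42, -33, 20] -> [-12, 42, 20] -> [] -> [] -> [] -> [] -> 0
  [30, 30, -8, -21, 8, -28, -11, -16] -> [30, 30, -8, 8, -28, -16] -> [8, -28, -16] -> [-8, 28, 16] -> [28, 16] -> [27, 15] -> 2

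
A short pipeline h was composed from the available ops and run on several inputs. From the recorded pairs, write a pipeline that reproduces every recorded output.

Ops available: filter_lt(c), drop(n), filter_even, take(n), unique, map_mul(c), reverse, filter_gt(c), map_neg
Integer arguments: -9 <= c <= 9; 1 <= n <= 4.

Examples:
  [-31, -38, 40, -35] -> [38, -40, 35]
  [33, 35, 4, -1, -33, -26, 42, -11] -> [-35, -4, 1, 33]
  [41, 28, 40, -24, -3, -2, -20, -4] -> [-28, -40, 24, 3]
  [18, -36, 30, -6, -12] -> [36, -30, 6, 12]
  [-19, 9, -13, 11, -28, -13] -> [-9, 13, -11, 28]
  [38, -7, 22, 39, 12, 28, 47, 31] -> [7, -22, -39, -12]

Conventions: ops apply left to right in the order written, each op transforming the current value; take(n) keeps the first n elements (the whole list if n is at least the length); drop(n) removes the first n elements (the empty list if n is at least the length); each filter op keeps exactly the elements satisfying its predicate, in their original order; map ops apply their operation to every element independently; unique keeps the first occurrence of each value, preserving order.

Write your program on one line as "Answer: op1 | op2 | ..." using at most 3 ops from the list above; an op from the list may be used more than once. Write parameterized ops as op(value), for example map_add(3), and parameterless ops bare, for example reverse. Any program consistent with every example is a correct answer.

drop(1) | take(4) | map_neg

Check, running the answer program on each example:
  [-31, -38, 40, -35] -> [-38, 40, -35] -> [-38, 40, -35] -> [38, -40, 35]
  [33, 35, 4, -1, -33, -26, 42, -11] -> [35, 4, -1, -33, -26, 42, -11] -> [35, 4, -1, -33] -> [-35, -4, 1, 33]
  [41, 28, 40, -24, -3, -2, -20, -4] -> [28, 40, -24, -3, -2, -20, -4] -> [28, 40, -24, -3] -> [-28, -40, 24, 3]
  [18, -36, 30, -6, -12] -> [-36, 30, -6, -12] -> [-36, 30, -6, -12] -> [36, -30, 6, 12]
  [-19, 9, -13, 11, -28, -13] -> [9, -13, 11, -28, -13] -> [9, -13, 11, -28] -> [-9, 13, -11, 28]
  [38, -7, 22, 39, 12, 28, 47, 31] -> [-7, 22, 39, 12, 28, 47, 31] -> [-7, 22, 39, 12] -> [7, -22, -39, -12]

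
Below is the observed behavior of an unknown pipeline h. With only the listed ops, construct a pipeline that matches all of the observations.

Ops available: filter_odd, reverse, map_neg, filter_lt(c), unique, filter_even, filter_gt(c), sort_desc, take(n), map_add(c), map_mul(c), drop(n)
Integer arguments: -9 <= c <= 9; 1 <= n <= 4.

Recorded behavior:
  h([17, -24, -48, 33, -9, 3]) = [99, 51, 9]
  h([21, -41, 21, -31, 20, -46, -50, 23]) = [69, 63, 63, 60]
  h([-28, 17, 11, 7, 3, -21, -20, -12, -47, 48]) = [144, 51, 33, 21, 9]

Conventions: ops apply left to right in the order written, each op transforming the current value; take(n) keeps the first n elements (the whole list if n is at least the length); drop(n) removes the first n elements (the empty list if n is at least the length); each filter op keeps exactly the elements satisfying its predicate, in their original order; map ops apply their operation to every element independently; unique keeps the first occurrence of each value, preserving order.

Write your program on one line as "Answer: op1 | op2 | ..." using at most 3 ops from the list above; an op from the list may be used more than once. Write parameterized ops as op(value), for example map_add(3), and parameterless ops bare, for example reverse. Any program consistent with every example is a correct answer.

filter_gt(-8) | sort_desc | map_mul(3)

Check, running the answer program on each example:
  [17, -24, -48, 33, -9, 3] -> [17, 33, 3] -> [33, 17, 3] -> [99, 51, 9]
  [21, -41, 21, -31, 20, -46, -50, 23] -> [21, 21, 20, 23] -> [23, 21, 21, 20] -> [69, 63, 63, 60]
  [-28, 17, 11, 7, 3, -21, -20, -12, -47, 48] -> [17, 11, 7, 3, 48] -> [48, 17, 11, 7, 3] -> [144, 51, 33, 21, 9]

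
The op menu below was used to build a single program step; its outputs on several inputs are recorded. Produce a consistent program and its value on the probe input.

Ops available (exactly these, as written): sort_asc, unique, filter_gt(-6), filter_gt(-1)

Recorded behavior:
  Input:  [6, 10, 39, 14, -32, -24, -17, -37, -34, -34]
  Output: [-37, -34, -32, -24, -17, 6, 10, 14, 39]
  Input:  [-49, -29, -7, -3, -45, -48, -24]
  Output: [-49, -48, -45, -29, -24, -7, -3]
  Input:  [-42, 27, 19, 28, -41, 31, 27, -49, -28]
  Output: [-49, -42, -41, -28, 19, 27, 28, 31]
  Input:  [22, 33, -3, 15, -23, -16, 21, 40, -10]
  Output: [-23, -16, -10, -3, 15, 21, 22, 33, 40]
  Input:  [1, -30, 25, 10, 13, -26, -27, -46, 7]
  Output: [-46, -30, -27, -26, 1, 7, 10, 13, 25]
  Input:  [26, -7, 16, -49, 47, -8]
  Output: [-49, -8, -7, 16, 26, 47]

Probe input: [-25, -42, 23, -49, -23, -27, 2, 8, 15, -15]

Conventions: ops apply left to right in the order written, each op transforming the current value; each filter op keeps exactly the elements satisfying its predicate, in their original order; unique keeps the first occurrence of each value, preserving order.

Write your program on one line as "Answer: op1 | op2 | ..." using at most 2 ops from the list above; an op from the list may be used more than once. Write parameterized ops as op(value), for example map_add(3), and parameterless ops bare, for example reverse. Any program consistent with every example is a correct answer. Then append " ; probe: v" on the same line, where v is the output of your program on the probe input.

sort_asc | unique ; probe: [-49, -42, -27, -25, -23, -15, 2, 8, 15, 23]

Check, running the answer program on each example:
  [6, 10, 39, 14, -32, -24, -17, -37, -34, -34] -> [-37, -34, -34, -32, -24, -17, 6, 10, 14, 39] -> [-37, -34, -32, -24, -17, 6, 10, 14, 39]
  [-49, -29, -7, -3, -45, -48, -24] -> [-49, -48, -45, -29, -24, -7, -3] -> [-49, -48, -45, -29, -24, -7, -3]
  [-42, 27, 19, 28, -41, 31, 27, -49, -28] -> [-49, -42, -41, -28, 19, 27, 27, 28, 31] -> [-49, -42, -41, -28, 19, 27, 28, 31]
  [22, 33, -3, 15, -23, -16, 21, 40, -10] -> [-23, -16, -10, -3, 15, 21, 22, 33, 40] -> [-23, -16, -10, -3, 15, 21, 22, 33, 40]
  [1, -30, 25, 10, 13, -26, -27, -46, 7] -> [-46, -30, -27, -26, 1, 7, 10, 13, 25] -> [-46, -30, -27, -26, 1, 7, 10, 13, 25]
  [26, -7, 16, -49, 47, -8] -> [-49, -8, -7, 16, 26, 47] -> [-49, -8, -7, 16, 26, 47]
  probe: [-25, -42, 23, -49, -23, -27, 2, 8, 15, -15] -> [-49, -42, -27, -25, -23, -15, 2, 8, 15, 23] -> [-49, -42, -27, -25, -23, -15, 2, 8, 15, 23]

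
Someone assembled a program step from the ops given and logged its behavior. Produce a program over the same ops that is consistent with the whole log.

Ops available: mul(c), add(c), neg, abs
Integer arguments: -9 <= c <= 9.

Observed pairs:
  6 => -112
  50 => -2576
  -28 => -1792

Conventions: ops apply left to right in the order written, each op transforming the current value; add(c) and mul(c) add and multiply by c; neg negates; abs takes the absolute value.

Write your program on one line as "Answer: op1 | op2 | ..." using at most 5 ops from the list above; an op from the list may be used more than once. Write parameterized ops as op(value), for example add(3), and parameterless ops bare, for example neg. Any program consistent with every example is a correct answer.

add(-4) | abs | mul(-8) | mul(7)

Check, running the answer program on each example:
  6 -> 2 -> 2 -> -16 -> -112
  50 -> 46 -> 46 -> -368 -> -2576
  -28 -> -32 -> 32 -> -256 -> -1792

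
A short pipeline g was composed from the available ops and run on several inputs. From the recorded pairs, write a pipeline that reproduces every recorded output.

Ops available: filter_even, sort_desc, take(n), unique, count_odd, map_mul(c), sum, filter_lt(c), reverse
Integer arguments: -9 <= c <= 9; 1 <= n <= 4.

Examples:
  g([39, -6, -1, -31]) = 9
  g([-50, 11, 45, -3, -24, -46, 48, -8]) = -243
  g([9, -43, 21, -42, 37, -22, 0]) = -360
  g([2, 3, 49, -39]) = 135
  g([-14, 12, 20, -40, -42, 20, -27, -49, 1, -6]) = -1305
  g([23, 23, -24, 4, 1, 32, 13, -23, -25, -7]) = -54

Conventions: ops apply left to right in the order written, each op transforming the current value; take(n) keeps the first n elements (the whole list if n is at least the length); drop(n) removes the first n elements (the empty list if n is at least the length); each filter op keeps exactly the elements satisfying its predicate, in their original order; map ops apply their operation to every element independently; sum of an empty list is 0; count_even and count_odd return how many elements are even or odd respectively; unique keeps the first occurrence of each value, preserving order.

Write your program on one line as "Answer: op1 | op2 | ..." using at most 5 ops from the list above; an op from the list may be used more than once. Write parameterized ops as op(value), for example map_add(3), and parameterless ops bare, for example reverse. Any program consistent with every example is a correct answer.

unique | reverse | map_mul(9) | sort_desc | sum

Check, running the answer program on each example:
  [39, -6, -1, -31] -> [39, -6, -1, -31] -> [-31, -1, -6, 39] -> [-279, -9, -54, 351] -> [351, -9, -54, -279] -> 9
  [-50, 11, 45, -3, -24, -46, 48, -8] -> [-50, 11, 45, -3, -24, -46, 48, -8] -> [-8, 48, -46, -24, -3, 45, 11, -50] -> [-72, 432, -414, -216, -27, 405, 99, -450] -> [432, 405, 99, -27, -72, -216, -414, -450] -> -243
  [9, -43, 21, -42, 37, -22, 0] -> [9, -43, 21, -42, 37, -22, 0] -> [0, -22, 37, -42, 21, -43, 9] -> [0, -198, 333, -378, 189, -387, 81] -> [333, 189, 81, 0, -198, -378, -387] -> -360
  [2, 3, 49, -39] -> [2, 3, 49, -39] -> [-39, 49, 3, 2] -> [-351, 441, 27, 18] -> [441, 27, 18, -351] -> 135
  [-14, 12, 20, -40, -42, 20, -27, -49, 1, -6] -> [-14, 12, 20, -40, -42, -27, -49, 1, -6] -> [-6, 1, -49, -27, -42, -40, 20, 12, -14] -> [-54, 9, -441, -243, -378, -360, 180, 108, -126] -> [180, 108, 9, -54, -126, -243, -360, -378, -441] -> -1305
  [23, 23, -24, 4, 1, 32, 13, -23, -25, -7] -> [23, -24, 4, 1, 32, 13, -23, -25, -7] -> [-7, -25, -23, 13, 32, 1, 4, -24, 23] -> [-63, -225, -207, 117, 288, 9, 36, -216, 207] -> [288, 207, 117, 36, 9, -63, -207, -216, -225] -> -54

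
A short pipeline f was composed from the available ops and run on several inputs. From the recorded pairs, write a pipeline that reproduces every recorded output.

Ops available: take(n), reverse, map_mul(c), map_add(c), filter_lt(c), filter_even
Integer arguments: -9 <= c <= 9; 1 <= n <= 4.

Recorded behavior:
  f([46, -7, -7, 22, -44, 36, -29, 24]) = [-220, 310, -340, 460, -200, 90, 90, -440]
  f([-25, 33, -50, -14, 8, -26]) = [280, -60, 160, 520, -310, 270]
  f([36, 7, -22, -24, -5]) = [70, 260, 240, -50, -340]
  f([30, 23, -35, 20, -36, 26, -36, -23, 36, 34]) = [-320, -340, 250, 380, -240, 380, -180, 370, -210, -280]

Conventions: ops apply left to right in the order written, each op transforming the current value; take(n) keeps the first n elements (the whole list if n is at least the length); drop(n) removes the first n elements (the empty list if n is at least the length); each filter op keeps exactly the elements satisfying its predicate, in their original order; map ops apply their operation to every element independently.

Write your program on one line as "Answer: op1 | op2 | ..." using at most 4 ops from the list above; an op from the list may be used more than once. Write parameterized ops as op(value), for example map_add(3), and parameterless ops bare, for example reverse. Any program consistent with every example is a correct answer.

map_add(-2) | reverse | map_mul(-5) | map_mul(2)

Check, running the answer program on each example:
  [46, -7, -7, 22, -44, 36, -29, 24] -> [44, -9, -9, 20, -46, 34, -31, 22] -> [22, -31, 34, -46, 20, -9, -9, 44] -> [-110, 155, -170, 230, -100, 45, 45, -220] -> [-220, 310, -340, 460, -200, 90, 90, -440]
  [-25, 33, -50, -14, 8, -26] -> [-27, 31, -52, -16, 6, -28] -> [-28, 6, -16, -52, 31, -27] -> [140, -30, 80, 260, -155, 135] -> [280, -60, 160, 520, -310, 270]
  [36, 7, -22, -24, -5] -> [34, 5, -24, -26, -7] -> [-7, -26, -24, 5, 34] -> [35, 130, 120, -25, -170] -> [70, 260, 240, -50, -340]
  [30, 23, -35, 20, -36, 26, -36, -23, 36, 34] -> [28, 21, -37, 18, -38, 24, -38, -25, 34, 32] -> [32, 34, -25, -38, 24, -38, 18, -37, 21, 28] -> [-160, -170, 125, 190, -120, 190, -90, 185, -105, -140] -> [-320, -340, 250, 380, -240, 380, -180, 370, -210, -280]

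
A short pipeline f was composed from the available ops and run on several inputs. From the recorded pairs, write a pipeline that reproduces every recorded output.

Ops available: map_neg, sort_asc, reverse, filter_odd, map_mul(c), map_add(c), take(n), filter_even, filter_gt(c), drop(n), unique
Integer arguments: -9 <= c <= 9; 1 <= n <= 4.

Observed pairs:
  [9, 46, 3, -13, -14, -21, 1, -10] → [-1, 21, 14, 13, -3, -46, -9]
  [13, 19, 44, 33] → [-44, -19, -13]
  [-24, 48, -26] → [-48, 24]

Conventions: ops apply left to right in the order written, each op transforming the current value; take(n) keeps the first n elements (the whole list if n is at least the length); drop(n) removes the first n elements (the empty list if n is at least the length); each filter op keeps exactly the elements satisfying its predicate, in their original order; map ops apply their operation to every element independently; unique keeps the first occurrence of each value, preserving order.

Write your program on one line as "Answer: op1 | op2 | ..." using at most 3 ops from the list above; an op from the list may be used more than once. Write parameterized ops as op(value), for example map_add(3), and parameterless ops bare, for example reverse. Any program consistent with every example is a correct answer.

reverse | drop(1) | map_neg

Check, running the answer program on each example:
  [9, 46, 3, -13, -14, -21, 1, -10] -> [-10, 1, -21, -14, -13, 3, 46, 9] -> [1, -21, -14, -13, 3, 46, 9] -> [-1, 21, 14, 13, -3, -46, -9]
  [13, 19, 44, 33] -> [33, 44, 19, 13] -> [44, 19, 13] -> [-44, -19, -13]
  [-24, 48, -26] -> [-26, 48, -24] -> [48, -24] -> [-48, 24]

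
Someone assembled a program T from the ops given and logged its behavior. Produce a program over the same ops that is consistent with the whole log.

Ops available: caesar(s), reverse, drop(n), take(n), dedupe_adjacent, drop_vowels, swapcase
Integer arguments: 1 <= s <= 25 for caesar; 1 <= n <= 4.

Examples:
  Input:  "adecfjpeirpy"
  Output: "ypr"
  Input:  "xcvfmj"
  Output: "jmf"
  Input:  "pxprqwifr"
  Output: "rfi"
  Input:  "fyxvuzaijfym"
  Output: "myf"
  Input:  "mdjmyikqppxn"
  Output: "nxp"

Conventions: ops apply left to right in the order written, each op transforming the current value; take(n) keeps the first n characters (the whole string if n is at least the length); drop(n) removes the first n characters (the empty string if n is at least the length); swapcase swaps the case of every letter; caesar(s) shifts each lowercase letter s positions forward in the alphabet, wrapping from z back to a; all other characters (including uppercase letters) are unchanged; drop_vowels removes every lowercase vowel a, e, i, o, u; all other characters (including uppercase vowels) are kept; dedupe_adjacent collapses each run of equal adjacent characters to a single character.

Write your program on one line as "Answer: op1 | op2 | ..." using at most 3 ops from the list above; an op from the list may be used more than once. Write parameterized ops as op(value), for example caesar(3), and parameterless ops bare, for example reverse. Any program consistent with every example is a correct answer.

reverse | take(3)

Check, running the answer program on each example:
  "adecfjpeirpy" -> "ypriepjfceda" -> "ypr"
  "xcvfmj" -> "jmfvcx" -> "jmf"
  "pxprqwifr" -> "rfiwqrpxp" -> "rfi"
  "fyxvuzaijfym" -> "myfjiazuvxyf" -> "myf"
  "mdjmyikqppxn" -> "nxppqkiymjdm" -> "nxp"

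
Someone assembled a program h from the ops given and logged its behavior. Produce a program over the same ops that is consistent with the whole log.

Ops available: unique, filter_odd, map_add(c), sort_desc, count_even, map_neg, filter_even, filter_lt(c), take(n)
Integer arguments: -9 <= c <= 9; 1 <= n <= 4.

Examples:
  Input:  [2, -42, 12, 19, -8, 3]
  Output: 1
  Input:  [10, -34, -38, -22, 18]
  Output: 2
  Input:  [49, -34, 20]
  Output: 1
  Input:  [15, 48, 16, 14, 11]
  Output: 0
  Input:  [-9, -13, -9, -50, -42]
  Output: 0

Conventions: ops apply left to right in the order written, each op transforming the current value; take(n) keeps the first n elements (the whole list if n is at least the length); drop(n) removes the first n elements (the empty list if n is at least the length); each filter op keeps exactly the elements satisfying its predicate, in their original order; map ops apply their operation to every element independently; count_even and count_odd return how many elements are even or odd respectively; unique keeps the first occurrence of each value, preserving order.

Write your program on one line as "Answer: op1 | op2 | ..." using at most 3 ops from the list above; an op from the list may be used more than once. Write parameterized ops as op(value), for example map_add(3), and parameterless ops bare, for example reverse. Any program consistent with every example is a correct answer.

take(3) | filter_lt(-6) | count_even

Check, running the answer program on each example:
  [2, -42, 12, 19, -8, 3] -> [2, -42, 12] -> [-42] -> 1
  [10, -34, -38, -22, 18] -> [10, -34, -38] -> [-34, -38] -> 2
  [49, -34, 20] -> [49, -34, 20] -> [-34] -> 1
  [15, 48, 16, 14, 11] -> [15, 48, 16] -> [] -> 0
  [-9, -13, -9, -50, -42] -> [-9, -13, -9] -> [-9, -13, -9] -> 0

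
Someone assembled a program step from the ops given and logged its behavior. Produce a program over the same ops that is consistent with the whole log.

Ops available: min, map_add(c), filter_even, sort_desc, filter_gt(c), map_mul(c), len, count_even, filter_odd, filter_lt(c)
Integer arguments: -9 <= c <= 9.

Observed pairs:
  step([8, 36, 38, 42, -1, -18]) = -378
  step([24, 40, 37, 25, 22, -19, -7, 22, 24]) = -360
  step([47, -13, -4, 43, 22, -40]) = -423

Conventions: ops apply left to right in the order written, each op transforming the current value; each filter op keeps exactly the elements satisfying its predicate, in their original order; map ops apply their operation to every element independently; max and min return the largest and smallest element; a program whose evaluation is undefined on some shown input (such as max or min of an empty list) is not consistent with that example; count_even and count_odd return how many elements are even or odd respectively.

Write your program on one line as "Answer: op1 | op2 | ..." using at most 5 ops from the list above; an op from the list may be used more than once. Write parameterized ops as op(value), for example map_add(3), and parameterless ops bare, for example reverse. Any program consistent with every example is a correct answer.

map_mul(-1) | map_mul(9) | sort_desc | min

Check, running the answer program on each example:
  [8, 36, 38, 42, -1, -18] -> [-8, -36, -38, -42, 1, 18] -> [-72, -324, -342, -378, 9, 162] -> [162, 9, -72, -324, -342, -378] -> -378
  [24, 40, 37, 25, 22, -19, -7, 22, 24] -> [-24, -40, -37, -25, -22, 19, 7, -22, -24] -> [-216, -360, -333, -225, -198, 171, 63, -198, -216] -> [171, 63, -198, -198, -216, -216, -225, -333, -360] -> -360
  [47, -13, -4, 43, 22, -40] -> [-47, 13, 4, -43, -22, 40] -> [-423, 117, 36, -387, -198, 360] -> [360, 117, 36, -198, -387, -423] -> -423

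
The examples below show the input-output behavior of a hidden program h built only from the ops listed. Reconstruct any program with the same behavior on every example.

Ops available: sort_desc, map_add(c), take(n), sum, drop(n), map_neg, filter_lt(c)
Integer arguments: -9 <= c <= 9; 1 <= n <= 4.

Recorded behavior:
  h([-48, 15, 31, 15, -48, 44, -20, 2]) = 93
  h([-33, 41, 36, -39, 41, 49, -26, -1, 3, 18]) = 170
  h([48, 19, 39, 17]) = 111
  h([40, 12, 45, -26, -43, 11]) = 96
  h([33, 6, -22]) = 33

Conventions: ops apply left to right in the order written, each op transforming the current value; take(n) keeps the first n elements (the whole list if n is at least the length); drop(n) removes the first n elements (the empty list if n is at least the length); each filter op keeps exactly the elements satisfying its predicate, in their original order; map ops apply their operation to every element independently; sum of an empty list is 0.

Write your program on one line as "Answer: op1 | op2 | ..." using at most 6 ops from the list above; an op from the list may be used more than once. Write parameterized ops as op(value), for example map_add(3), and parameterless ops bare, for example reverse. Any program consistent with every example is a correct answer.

map_neg | map_add(3) | filter_lt(1) | map_neg | sort_desc | sum

Check, running the answer program on each example:
  [-48, 15, 31, 15, -48, 44, -20, 2] -> [48, -15, -31, -15, 48, -44, 20, -2] -> [51, -12, -28, -12, 51, -41, 23, 1] -> [-12, -28, -12, -41] -> [12, 28, 12, 41] -> [41, 28, 12, 12] -> 93
  [-33, 41, 36, -39, 41, 49, -26, -1, 3, 18] -> [33, -41, -36, 39, -41, -49, 26, 1, -3, -18] -> [36, -38, -33, 42, -38, -46, 29, 4, 0, -15] -> [-38, -33, -38, -46, 0, -15] -> [38, 33, 38, 46, 0, 15] -> [46, 38, 38, 33, 15, 0] -> 170
  [48, 19, 39, 17] -> [-48, -19, -39, -17] -> [-45, -16, -36, -14] -> [-45, -16, -36, -14] -> [45, 16, 36, 14] -> [45, 36, 16, 14] -> 111
  [40, 12, 45, -26, -43, 11] -> [-40, -12, -45, 26, 43, -11] -> [-37, -9, -42, 29, 46, -8] -> [-37, -9, -42, -8] -> [37, 9, 42, 8] -> [42, 37, 9, 8] -> 96
  [33, 6, -22] -> [-33, -6, 22] -> [-30, -3, 25] -> [-30, -3] -> [30, 3] -> [30, 3] -> 33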